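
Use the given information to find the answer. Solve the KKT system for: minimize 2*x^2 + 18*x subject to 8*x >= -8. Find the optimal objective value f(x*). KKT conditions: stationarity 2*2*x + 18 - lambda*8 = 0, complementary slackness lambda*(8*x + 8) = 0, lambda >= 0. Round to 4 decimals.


Step 1: Try lambda = 0 (constraint inactive).
x_unc = -18/(2*2) = -4.5
Check: 8*-4.5 = -36.0 < -8 -- violated!
Step 2: Constraint must be active: 8*x = -8
x* = -8/8 = -1.0
lambda = (2*2*(-1.0) + 18)/8 = 1.75
Step 3: Compute optimal value.
f(x*) = 2*(-1.0)^2 + 18*(-1.0) = -16.0


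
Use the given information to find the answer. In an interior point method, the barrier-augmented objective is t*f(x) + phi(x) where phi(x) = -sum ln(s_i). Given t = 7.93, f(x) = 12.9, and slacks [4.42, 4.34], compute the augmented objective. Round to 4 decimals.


Step 1: Compute log-barrier.
ln values: [1.4861, 1.4679]
phi = -(1.4861 + 1.4679) = -2.954
Step 2: Compute augmented objective.
t*f(x) = 7.93*12.9 = 102.297
Total = 102.297 - 2.954 = 99.343


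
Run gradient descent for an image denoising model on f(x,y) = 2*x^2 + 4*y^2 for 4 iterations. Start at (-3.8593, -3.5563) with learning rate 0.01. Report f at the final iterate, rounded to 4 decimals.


Gradient descent on f(x,y) = 2*x^2 + 4*y^2.
Starting point: (-3.8593, -3.5563), alpha = 0.01
Step 1: grad_x = 2*2*-3.8593 = -15.4372, grad_y = 2*4*-3.5563 = -28.4504
  x_1 = -3.8593 - 0.01*-15.4372 = -3.7049
  y_1 = -3.5563 - 0.01*-28.4504 = -3.2718
Step 2: grad_x = 2*2*-3.7049 = -14.8197, grad_y = 2*4*-3.2718 = -26.1744
  x_2 = -3.7049 - 0.01*-14.8197 = -3.5567
  y_2 = -3.2718 - 0.01*-26.1744 = -3.0101
Step 3: grad_x = 2*2*-3.5567 = -14.2269, grad_y = 2*4*-3.0101 = -24.0804
  x_3 = -3.5567 - 0.01*-14.2269 = -3.4145
  y_3 = -3.0101 - 0.01*-24.0804 = -2.7692
Step 4: grad_x = 2*2*-3.4145 = -13.6578, grad_y = 2*4*-2.7692 = -22.154
  x_4 = -3.4145 - 0.01*-13.6578 = -3.2779
  y_4 = -2.7692 - 0.01*-22.154 = -2.5477
f(-3.2779, -2.5477) = 2*(-3.2779)^2 + 4*(-2.5477)^2 = 47.4523


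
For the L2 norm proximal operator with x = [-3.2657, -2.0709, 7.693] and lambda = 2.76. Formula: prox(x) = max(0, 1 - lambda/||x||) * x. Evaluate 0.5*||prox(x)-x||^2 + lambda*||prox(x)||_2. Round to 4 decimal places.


Step 1: Compute ||x||.
||x|| = 8.6102
Step 2: Compute scaling factor.
scale = max(0, 1 - 2.76/8.6102) = 0.6795
Step 3: prox(x) = [-2.2189, -1.4071, 5.227]
||prox(x)|| = 5.8502
Step 4: Proximal objective.
0.5*||prox-x||^2 = 3.8088
lambda*||prox|| = 16.1466
Total = 19.9554


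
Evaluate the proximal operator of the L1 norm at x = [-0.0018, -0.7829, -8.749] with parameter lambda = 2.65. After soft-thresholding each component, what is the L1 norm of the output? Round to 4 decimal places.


Soft-thresholding with lambda = 2.65:
prox(-0.0018) = sign(-0.0018)*max(|-0.0018| - 2.65, 0) = 0.0
prox(-0.7829) = sign(-0.7829)*max(|-0.7829| - 2.65, 0) = 0.0
prox(-8.749) = sign(-8.749)*max(|-8.749| - 2.65, 0) = -6.099
prox(x) = [0.0, 0.0, -6.099]
||prox(x)||_1 = 0.0 + 0.0 + 6.099 = 6.099


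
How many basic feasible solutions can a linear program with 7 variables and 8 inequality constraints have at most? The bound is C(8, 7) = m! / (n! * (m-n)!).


Each vertex corresponds to some choice of n active constraints out of m, so the number of vertices is at most C(m, n) = m! / (n!(m-n)!).
m = 8, n = 7
Numerator: 8 * 7 * 6 * 5 * 4 * 3 * 2
Denominator: 7! = 5040
C(8, 7) = 8


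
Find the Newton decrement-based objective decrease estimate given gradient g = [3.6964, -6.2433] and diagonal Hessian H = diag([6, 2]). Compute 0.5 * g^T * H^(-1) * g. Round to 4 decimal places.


Step 1: H is diagonal, so H^(-1) * g = [0.6161, -3.1217].
Step 2: g^T H^(-1) g = sum_i g_i^2 / H_ii
  = (3.6964)^2/6 + (-6.2433)^2/2
  = 2.2772 + 19.4894 = 21.7666
Step 3: Objective decrease = 0.5 * g^T H^(-1) g = 10.8833


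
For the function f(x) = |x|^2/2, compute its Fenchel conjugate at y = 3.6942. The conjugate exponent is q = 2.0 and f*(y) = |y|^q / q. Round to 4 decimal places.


The conjugate exponent q satisfies 1/p + 1/q = 1.
p = 2, so q = 2/(2 - 1) = 2.0
|y|^q = 3.6942^2.0 = 13.6471
f*(3.6942) = 13.6471 / 2.0 = 6.8236


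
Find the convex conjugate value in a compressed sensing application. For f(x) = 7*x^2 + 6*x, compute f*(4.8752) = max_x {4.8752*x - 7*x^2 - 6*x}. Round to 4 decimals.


f*(y) = sup_x {y*x - a*x^2 - b*x} = sup_x {(y-b)*x - a*x^2}
FOC: (y - b) - 2a*x = 0 => x* = (y - b)/(2a)
x* = (4.8752 - 6)/(2*7) = -0.0803
f*(4.8752) = (y-b)^2/(4a) = (4.8752 - 6)^2/(4*7)
= 1.2652/28 = 0.0452


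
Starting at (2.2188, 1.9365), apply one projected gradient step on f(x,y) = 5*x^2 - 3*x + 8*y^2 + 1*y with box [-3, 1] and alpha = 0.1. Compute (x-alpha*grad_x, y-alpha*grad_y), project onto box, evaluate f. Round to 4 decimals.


Step 1: Compute gradient at (2.2188, 1.9365).
grad_x = 2*5*2.2188 - 3 = 19.188
grad_y = 2*8*1.9365 + 1 = 31.984
Step 2: Gradient step.
x_raw = 2.2188 - 0.1*19.188 = 0.3
y_raw = 1.9365 - 0.1*31.984 = -1.2619
Step 3: Project onto [-3, 1].
x_proj = clip(0.3) = 0.3
y_proj = clip(-1.2619) = -1.2619
Step 4: Evaluate f.
f(0.3, -1.2619) = 11.0272


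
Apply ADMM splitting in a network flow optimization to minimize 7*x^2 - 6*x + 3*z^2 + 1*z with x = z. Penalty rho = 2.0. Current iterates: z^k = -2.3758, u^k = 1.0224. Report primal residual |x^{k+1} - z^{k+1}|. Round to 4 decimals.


ADMM iteration with rho = 2.0, z^k = -2.3758, u^k = 1.0224
Step 1: x-update.
Minimize 7*x^2 - 6*x + (2.0/2)*(x + 2.3758 + 1.0224)^2
FOC: (2*7 + 2.0)*x = 6 + 2.0*(-2.3758 - 1.0224)
x^{k+1} = -0.0498
Step 2: z-update.
Minimize 3*z^2 + 1*z + (2.0/2)*(-0.0498 - z + 1.0224)^2
FOC: (2*3 + 2.0)*z = -1 + 2.0*(-0.0498 + 1.0224)
z^{k+1} = 0.1182
Step 3: u-update.
u^{k+1} = 1.0224 - 0.0498 - 0.1182 = 0.8545
Step 4: Primal residual = |-0.0498 - 0.1182| = 0.1679


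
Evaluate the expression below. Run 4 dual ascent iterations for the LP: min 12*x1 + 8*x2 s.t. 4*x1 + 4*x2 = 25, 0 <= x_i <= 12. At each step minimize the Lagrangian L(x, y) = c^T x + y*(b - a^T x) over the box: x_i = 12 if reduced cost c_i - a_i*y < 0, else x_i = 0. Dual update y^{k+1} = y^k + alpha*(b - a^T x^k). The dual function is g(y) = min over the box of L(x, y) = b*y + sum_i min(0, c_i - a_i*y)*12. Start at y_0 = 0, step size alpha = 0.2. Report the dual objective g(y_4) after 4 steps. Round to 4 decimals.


Dual ascent for LP: min 12*x1 + 8*x2, 4*x1 + 4*x2 = 25, 0 <= x_i <= 12
Step 1: y^k = 0.0, reduced costs: (12.0, 8.0)
  x^k = (0.0, 0.0), subgradient = b - a^T x = 25.0
  y^{k+1} = 0.0 + 0.2*25.0 = 5.0
Step 2: y^k = 5.0, reduced costs: (-8.0, -12.0)
  x^k = (12.0, 12.0), subgradient = b - a^T x = -71.0
  y^{k+1} = 5.0 + 0.2*-71.0 = -9.2
Step 3: y^k = -9.2, reduced costs: (48.8, 44.8)
  x^k = (0.0, 0.0), subgradient = b - a^T x = 25.0
  y^{k+1} = -9.2 + 0.2*25.0 = -4.2
Step 4: y^k = -4.2, reduced costs: (28.8, 24.8)
  x^k = (0.0, 0.0), subgradient = b - a^T x = 25.0
  y^{k+1} = -4.2 + 0.2*25.0 = 0.8
Dual objective at y_4 = 0.8: reduced costs (8.8, 4.8), box minimizer x = (0.0, 0.0)
g(y_4) = b*y + (c1 - a1*y)*x1 + (c2 - a2*y)*x2 = 25*0.8 + 8.8*0.0 + 4.8*0.0 = 20.0 + 0.0 + 0.0 = 20.0


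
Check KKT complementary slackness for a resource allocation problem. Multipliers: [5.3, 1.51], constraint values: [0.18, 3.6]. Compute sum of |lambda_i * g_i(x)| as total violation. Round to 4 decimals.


KKT complementary slackness check:
lambda_1 * g_1 = 5.3 * 0.18 = 0.954
lambda_2 * g_2 = 1.51 * 3.6 = 5.436
Total violation = 0.954 + 5.436 = 6.39


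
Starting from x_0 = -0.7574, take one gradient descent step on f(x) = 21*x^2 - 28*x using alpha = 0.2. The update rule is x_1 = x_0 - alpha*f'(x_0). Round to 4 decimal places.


We compute the gradient at x_0 and apply the update.
f'(x) = 42*x - 28
f'(-0.7574) = 42*-0.7574 - 28 = -59.8108
x_1 = -0.7574 - 0.2*-59.8108 = 11.2048


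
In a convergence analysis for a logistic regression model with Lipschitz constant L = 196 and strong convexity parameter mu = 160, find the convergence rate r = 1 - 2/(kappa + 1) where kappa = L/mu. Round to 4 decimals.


Step 1: Compute the condition number.
kappa = L/mu = 196/160 = 1.225
Step 2: Compute the convergence rate.
r = 1 - 2/(kappa + 1) = 1 - 2*mu/(L + mu) = (L - mu)/(L + mu) = 36/356 = 0.1011


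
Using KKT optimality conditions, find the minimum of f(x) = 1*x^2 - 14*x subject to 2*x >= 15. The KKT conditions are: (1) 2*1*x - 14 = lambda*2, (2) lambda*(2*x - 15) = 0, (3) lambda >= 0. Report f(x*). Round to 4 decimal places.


Step 1: Try lambda = 0 (constraint inactive).
x_unc = 14/(2*1) = 7.0
Check: 2*7.0 = 14.0 < 15 -- violated!
Step 2: Constraint must be active: 2*x = 15
x* = 15/2 = 7.5
lambda = (2*1*7.5 - 14)/2 = 0.5
Step 3: Compute optimal value.
f(x*) = 1*7.5^2 - 14*7.5 = -48.75


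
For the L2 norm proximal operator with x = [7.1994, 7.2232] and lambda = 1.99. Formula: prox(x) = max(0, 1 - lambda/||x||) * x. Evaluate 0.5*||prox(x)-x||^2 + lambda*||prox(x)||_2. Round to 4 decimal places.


Step 1: Compute ||x||.
||x|| = 10.1983
Step 2: Compute scaling factor.
scale = max(0, 1 - 1.99/10.1983) = 0.8049
Step 3: prox(x) = [5.7946, 5.8137]
||prox(x)|| = 8.2083
Step 4: Proximal objective.
0.5*||prox-x||^2 = 1.9801
lambda*||prox|| = 16.3345
Total = 18.3146


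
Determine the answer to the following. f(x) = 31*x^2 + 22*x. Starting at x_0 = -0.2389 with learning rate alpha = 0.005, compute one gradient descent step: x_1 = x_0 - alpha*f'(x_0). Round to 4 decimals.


We compute the gradient at x_0 and apply the update.
f'(x) = 62*x + 22
f'(-0.2389) = 62*-0.2389 + 22 = 7.1882
x_1 = -0.2389 - 0.005*7.1882 = -0.2748


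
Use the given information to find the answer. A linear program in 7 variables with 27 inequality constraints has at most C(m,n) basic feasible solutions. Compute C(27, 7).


Each vertex corresponds to some choice of n active constraints out of m, so the number of vertices is at most C(m, n) = m! / (n!(m-n)!).
m = 27, n = 7
Numerator: 27 * 26 * 25 * 24 * 23 * 22 * 21
Denominator: 7! = 5040
C(27, 7) = 888030


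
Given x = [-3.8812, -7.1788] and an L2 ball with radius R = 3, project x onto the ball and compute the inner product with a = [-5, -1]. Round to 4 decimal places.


Step 1: Compute ||x|| (intermediates to 6 decimals).
||x|| = sqrt((-3.8812)^2 + (-7.1788)^2) = 8.160814
Step 2: Project.
Since ||x|| > R, scale = R/||x|| = 3/8.160814 = 0.36761, proj(x) = scale * x
proj(x) = [-1.426768, -2.638999]
Step 3: Dot product.
a^T * proj(x) = -5*(-1.426768) - 1*(-2.638999) = 9.7728


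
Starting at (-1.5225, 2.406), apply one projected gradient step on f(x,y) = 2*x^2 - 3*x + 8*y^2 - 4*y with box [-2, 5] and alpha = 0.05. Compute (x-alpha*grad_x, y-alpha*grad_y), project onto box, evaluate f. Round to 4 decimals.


Step 1: Compute gradient at (-1.5225, 2.406).
grad_x = 2*2*-1.5225 - 3 = -9.09
grad_y = 2*8*2.406 - 4 = 34.496
Step 2: Gradient step.
x_raw = -1.5225 - 0.05*-9.09 = -1.068
y_raw = 2.406 - 0.05*34.496 = 0.6812
Step 3: Project onto [-2, 5].
x_proj = clip(-1.068) = -1.068
y_proj = clip(0.6812) = 0.6812
Step 4: Evaluate f.
f(-1.068, 0.6812) = 6.4727


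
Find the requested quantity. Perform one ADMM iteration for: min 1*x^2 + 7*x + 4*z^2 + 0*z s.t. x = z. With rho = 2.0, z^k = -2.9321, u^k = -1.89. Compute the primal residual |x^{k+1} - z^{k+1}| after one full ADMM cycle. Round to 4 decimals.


ADMM iteration with rho = 2.0, z^k = -2.9321, u^k = -1.89
Step 1: x-update.
Minimize 1*x^2 + 7*x + (2.0/2)*(x + 2.9321 - 1.89)^2
FOC: (2*1 + 2.0)*x = -7 + 2.0*(-2.9321 + 1.89)
x^{k+1} = -2.2711
Step 2: z-update.
Minimize 4*z^2 + 0*z + (2.0/2)*(-2.2711 - z - 1.89)^2
FOC: (2*4 + 2.0)*z = 0 + 2.0*(-2.2711 - 1.89)
z^{k+1} = -0.8322
Step 3: u-update.
u^{k+1} = -1.89 - 2.2711 + 0.8322 = -3.3288
Step 4: Primal residual = |-2.2711 + 0.8322| = 1.4388


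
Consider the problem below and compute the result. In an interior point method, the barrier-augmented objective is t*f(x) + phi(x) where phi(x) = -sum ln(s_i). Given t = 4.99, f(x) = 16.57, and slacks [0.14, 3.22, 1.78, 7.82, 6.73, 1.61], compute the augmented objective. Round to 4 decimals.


Step 1: Compute log-barrier.
ln values: [-1.9661, 1.1694, 0.5766, 2.0567, 1.9066, 0.4762]
phi = -(-1.9661 + 1.1694 + 0.5766 + 2.0567 + 1.9066 + 0.4762) = -4.2194
Step 2: Compute augmented objective.
t*f(x) = 4.99*16.57 = 82.6843
Total = 82.6843 - 4.2194 = 78.4649


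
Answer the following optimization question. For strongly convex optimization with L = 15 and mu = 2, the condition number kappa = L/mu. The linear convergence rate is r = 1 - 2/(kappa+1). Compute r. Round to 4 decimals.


Step 1: Compute the condition number.
kappa = L/mu = 15/2 = 7.5
Step 2: Compute the convergence rate.
r = 1 - 2/(kappa + 1) = 1 - 2*mu/(L + mu) = (L - mu)/(L + mu) = 13/17 = 0.7647


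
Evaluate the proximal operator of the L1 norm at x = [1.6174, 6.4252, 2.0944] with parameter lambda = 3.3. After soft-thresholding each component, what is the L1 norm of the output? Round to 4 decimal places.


Soft-thresholding with lambda = 3.3:
prox(1.6174) = sign(1.6174)*max(|1.6174| - 3.3, 0) = 0.0
prox(6.4252) = sign(6.4252)*max(|6.4252| - 3.3, 0) = 3.1252
prox(2.0944) = sign(2.0944)*max(|2.0944| - 3.3, 0) = 0.0
prox(x) = [0.0, 3.1252, 0.0]
||prox(x)||_1 = 0.0 + 3.1252 + 0.0 = 3.1252


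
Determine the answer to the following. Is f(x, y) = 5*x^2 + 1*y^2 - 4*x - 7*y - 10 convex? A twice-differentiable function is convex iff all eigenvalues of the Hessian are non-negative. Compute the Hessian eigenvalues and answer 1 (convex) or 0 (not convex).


The Hessian of f(x,y) = 5*x^2 + 1*y^2 - 4*x - 7*y - 10 is:
H = [[10, 0], [0, 2]]
Trace = 10 + 2 = 12
Determinant = 10*2 - (0)^2 = 20
Discriminant = (12)^2 - 4*20 = 64.0
Eigenvalues: lambda_1 = 2.0, lambda_2 = 10.0
The function is convex.

1


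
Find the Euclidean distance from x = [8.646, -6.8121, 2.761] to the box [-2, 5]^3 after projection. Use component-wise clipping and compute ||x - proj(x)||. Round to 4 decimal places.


Project each component onto [-2, 5].
clip(8.646) = 5.0, clip(-6.8121) = -2.0, clip(2.761) = 2.761
Projection = [5.0, -2.0, 2.761]
Squared diffs: [13.2933, 23.1563, 0.0]
Distance = sqrt(36.4496) = 6.0374


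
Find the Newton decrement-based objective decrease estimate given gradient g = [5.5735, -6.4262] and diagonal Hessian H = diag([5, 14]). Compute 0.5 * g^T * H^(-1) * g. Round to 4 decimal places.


Step 1: H is diagonal, so H^(-1) * g = [1.1147, -0.459].
Step 2: g^T H^(-1) g = sum_i g_i^2 / H_ii
  = (5.5735)^2/5 + (-6.4262)^2/14
  = 6.2128 + 2.9497 = 9.1625
Step 3: Objective decrease = 0.5 * g^T H^(-1) g = 4.5812


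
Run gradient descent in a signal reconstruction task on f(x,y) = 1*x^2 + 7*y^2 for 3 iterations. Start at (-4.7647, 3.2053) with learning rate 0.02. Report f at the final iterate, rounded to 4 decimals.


Gradient descent on f(x,y) = 1*x^2 + 7*y^2.
Starting point: (-4.7647, 3.2053), alpha = 0.02
Step 1: grad_x = 2*1*-4.7647 = -9.5294, grad_y = 2*7*3.2053 = 44.8742
  x_1 = -4.7647 - 0.02*-9.5294 = -4.5741
  y_1 = 3.2053 - 0.02*44.8742 = 2.3078
Step 2: grad_x = 2*1*-4.5741 = -9.1482, grad_y = 2*7*2.3078 = 32.3094
  x_2 = -4.5741 - 0.02*-9.1482 = -4.3911
  y_2 = 2.3078 - 0.02*32.3094 = 1.6616
Step 3: grad_x = 2*1*-4.3911 = -8.7823, grad_y = 2*7*1.6616 = 23.2628
  x_3 = -4.3911 - 0.02*-8.7823 = -4.2155
  y_3 = 1.6616 - 0.02*23.2628 = 1.1964
f(-4.2155, 1.1964) = 1*(-4.2155)^2 + 7*1.1964^2 = 27.7896


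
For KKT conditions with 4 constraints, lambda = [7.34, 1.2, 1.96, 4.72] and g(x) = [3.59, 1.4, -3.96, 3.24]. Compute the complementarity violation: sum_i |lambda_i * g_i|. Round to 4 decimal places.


KKT complementary slackness check:
lambda_1 * g_1 = 7.34 * 3.59 = 26.3506
lambda_2 * g_2 = 1.2 * 1.4 = 1.68
lambda_3 * g_3 = 1.96 * -3.96 = -7.7616
lambda_4 * g_4 = 4.72 * 3.24 = 15.2928
Total violation = 26.3506 + 1.68 + 7.7616 + 15.2928 = 51.085


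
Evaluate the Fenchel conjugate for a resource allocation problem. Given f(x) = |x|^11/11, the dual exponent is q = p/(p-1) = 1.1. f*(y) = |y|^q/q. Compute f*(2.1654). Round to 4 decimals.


The conjugate exponent q satisfies 1/p + 1/q = 1.
p = 11, so q = 11/(11 - 1) = 1.1
|y|^q = 2.1654^1.1 = 2.3393
f*(2.1654) = 2.3393 / 1.1 = 2.1267


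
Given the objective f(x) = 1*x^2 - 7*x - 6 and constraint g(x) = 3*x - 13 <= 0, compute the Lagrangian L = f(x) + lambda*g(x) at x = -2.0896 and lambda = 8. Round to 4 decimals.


Step 1: Evaluate f(x).
f(-2.0896) = 1*(-2.0896)^2 - 7*(-2.0896) - 6 = 12.9936
Step 2: Evaluate g(x).
g(-2.0896) = 3*-2.0896 - 13 = -19.2688
Step 3: Compute Lagrangian.
L = 12.9936 + 8*-19.2688 = -141.1568


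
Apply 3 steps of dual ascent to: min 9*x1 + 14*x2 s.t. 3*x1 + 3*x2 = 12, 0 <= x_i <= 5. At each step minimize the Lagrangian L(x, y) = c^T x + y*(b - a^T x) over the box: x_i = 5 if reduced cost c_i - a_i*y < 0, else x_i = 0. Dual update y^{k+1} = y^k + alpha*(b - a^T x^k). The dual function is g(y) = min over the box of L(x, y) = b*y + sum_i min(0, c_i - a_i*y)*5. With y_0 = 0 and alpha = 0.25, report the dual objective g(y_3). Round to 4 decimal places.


Dual ascent for LP: min 9*x1 + 14*x2, 3*x1 + 3*x2 = 12, 0 <= x_i <= 5
Step 1: y^k = 0.0, reduced costs: (9.0, 14.0)
  x^k = (0.0, 0.0), subgradient = b - a^T x = 12.0
  y^{k+1} = 0.0 + 0.25*12.0 = 3.0
Step 2: y^k = 3.0, reduced costs: (0.0, 5.0)
  x^k = (0.0, 0.0), subgradient = b - a^T x = 12.0
  y^{k+1} = 3.0 + 0.25*12.0 = 6.0
Step 3: y^k = 6.0, reduced costs: (-9.0, -4.0)
  x^k = (5.0, 5.0), subgradient = b - a^T x = -18.0
  y^{k+1} = 6.0 + 0.25*-18.0 = 1.5
Dual objective at y_3 = 1.5: reduced costs (4.5, 9.5), box minimizer x = (0.0, 0.0)
g(y_3) = b*y + (c1 - a1*y)*x1 + (c2 - a2*y)*x2 = 12*1.5 + 4.5*0.0 + 9.5*0.0 = 18.0 + 0.0 + 0.0 = 18.0


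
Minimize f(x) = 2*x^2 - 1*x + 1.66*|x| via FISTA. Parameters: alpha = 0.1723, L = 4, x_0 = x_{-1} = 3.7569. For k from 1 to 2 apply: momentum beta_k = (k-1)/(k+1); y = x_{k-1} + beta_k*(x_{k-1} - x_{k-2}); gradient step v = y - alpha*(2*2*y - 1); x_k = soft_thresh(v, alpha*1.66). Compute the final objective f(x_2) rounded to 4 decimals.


FISTA on f(x) = 2*x^2 - 1*x + 1.66*|x|
L = 4, alpha = 0.1723
Iteration 1: beta = 0.0, y = 3.7569 + 0.0*(3.7569 - 3.7569) = 3.7569
  grad(y) = 14.0276, v = y - alpha*grad = 1.3399
  prox(v) = soft_thresh(1.3399, 0.286) = 1.0539
Iteration 2: beta = 0.3333, y = 1.0539 + 0.3333*(1.0539 - 3.7569) = 0.1529
  grad(y) = -0.3883, v = y - alpha*grad = 0.2198
  prox(v) = soft_thresh(0.2198, 0.286) = 0.0
f(x_2) = 2*0.0^2 - 1*0.0 + 1.66*|0.0| = 0.0


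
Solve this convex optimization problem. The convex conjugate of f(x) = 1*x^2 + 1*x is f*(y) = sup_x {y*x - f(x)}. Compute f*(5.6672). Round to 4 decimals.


f*(y) = sup_x {y*x - a*x^2 - b*x} = sup_x {(y-b)*x - a*x^2}
FOC: (y - b) - 2a*x = 0 => x* = (y - b)/(2a)
x* = (5.6672 - 1)/(2*1) = 2.3336
f*(5.6672) = (y-b)^2/(4a) = (5.6672 - 1)^2/(4*1)
= 21.7828/4 = 5.4457


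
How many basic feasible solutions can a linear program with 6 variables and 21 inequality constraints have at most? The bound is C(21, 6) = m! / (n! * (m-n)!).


Each vertex corresponds to some choice of n active constraints out of m, so the number of vertices is at most C(m, n) = m! / (n!(m-n)!).
m = 21, n = 6
Numerator: 21 * 20 * 19 * 18 * 17 * 16
Denominator: 6! = 720
C(21, 6) = 54264


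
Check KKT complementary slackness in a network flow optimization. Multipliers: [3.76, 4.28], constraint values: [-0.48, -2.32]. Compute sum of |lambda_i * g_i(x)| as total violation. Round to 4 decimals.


KKT complementary slackness check:
lambda_1 * g_1 = 3.76 * -0.48 = -1.8048
lambda_2 * g_2 = 4.28 * -2.32 = -9.9296
Total violation = 1.8048 + 9.9296 = 11.7344


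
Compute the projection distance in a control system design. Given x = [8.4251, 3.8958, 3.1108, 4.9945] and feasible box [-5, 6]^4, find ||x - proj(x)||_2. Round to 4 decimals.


Project each component onto [-5, 6].
clip(8.4251) = 6.0, clip(3.8958) = 3.8958, clip(3.1108) = 3.1108, clip(4.9945) = 4.9945
Projection = [6.0, 3.8958, 3.1108, 4.9945]
Squared diffs: [5.8811, 0.0, 0.0, 0.0]
Distance = sqrt(5.8811) = 2.4251


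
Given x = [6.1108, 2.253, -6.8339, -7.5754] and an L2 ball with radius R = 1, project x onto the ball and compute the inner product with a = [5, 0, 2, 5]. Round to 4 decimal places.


Step 1: Compute ||x|| (intermediates to 6 decimals).
||x|| = sqrt(6.1108^2 + 2.253^2 + (-6.8339)^2 + (-7.5754)^2) = 12.103998
Step 2: Project.
Since ||x|| > R, scale = R/||x|| = 1/12.103998 = 0.082617, proj(x) = scale * x
proj(x) = [0.504856, 0.186136, -0.564596, -0.625857]
Step 3: Dot product.
a^T * proj(x) = 5*0.504856 + 0*0.186136 + 2*(-0.564596) + 5*(-0.625857) = -1.7342


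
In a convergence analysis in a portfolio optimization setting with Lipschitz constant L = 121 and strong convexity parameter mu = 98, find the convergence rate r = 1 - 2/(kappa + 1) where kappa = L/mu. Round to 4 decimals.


Step 1: Compute the condition number.
kappa = L/mu = 121/98 = 1.2347
Step 2: Compute the convergence rate.
r = 1 - 2/(kappa + 1) = 1 - 2*mu/(L + mu) = (L - mu)/(L + mu) = 23/219 = 0.105


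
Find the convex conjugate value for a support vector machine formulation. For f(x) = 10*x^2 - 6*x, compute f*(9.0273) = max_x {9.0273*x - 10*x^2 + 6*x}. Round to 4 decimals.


f*(y) = sup_x {y*x - a*x^2 - b*x} = sup_x {(y-b)*x - a*x^2}
FOC: (y - b) - 2a*x = 0 => x* = (y - b)/(2a)
x* = (9.0273 + 6)/(2*10) = 0.7514
f*(9.0273) = (y-b)^2/(4a) = (9.0273 + 6)^2/(4*10)
= 225.8197/40 = 5.6455


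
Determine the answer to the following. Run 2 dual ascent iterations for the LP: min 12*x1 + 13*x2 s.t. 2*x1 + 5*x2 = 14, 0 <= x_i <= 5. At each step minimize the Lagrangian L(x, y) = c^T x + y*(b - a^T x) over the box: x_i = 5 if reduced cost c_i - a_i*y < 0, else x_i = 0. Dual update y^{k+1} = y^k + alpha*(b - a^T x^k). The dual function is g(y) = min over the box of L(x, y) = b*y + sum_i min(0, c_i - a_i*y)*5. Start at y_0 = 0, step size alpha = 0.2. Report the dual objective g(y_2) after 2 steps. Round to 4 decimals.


Dual ascent for LP: min 12*x1 + 13*x2, 2*x1 + 5*x2 = 14, 0 <= x_i <= 5
Step 1: y^k = 0.0, reduced costs: (12.0, 13.0)
  x^k = (0.0, 0.0), subgradient = b - a^T x = 14.0
  y^{k+1} = 0.0 + 0.2*14.0 = 2.8
Step 2: y^k = 2.8, reduced costs: (6.4, -1.0)
  x^k = (0.0, 5.0), subgradient = b - a^T x = -11.0
  y^{k+1} = 2.8 + 0.2*-11.0 = 0.6
Dual objective at y_2 = 0.6: reduced costs (10.8, 10.0), box minimizer x = (0.0, 0.0)
g(y_2) = b*y + (c1 - a1*y)*x1 + (c2 - a2*y)*x2 = 14*0.6 + 10.8*0.0 + 10.0*0.0 = 8.4 + 0.0 + 0.0 = 8.4


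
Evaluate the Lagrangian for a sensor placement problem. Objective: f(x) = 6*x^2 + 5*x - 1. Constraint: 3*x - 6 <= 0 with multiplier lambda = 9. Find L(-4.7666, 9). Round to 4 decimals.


Step 1: Evaluate f(x).
f(-4.7666) = 6*(-4.7666)^2 + 5*(-4.7666) - 1 = 111.4899
Step 2: Evaluate g(x).
g(-4.7666) = 3*-4.7666 - 6 = -20.2998
Step 3: Compute Lagrangian.
L = 111.4899 + 9*-20.2998 = -71.2083


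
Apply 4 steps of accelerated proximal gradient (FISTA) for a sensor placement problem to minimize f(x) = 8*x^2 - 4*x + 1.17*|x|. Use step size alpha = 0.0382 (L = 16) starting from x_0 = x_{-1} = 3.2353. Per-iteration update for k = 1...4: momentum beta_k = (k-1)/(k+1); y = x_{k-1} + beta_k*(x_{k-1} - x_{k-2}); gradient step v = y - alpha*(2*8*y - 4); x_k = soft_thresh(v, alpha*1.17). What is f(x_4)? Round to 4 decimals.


FISTA on f(x) = 8*x^2 - 4*x + 1.17*|x|
L = 16, alpha = 0.0382
Iteration 1: beta = 0.0, y = 3.2353 + 0.0*(3.2353 - 3.2353) = 3.2353
  grad(y) = 47.7648, v = y - alpha*grad = 1.4107
  prox(v) = soft_thresh(1.4107, 0.0447) = 1.366
Iteration 2: beta = 0.3333, y = 1.366 + 0.3333*(1.366 - 3.2353) = 0.7429
  grad(y) = 7.8862, v = y - alpha*grad = 0.4416
  prox(v) = soft_thresh(0.4416, 0.0447) = 0.3969
Iteration 3: beta = 0.5, y = 0.3969 + 0.5*(0.3969 - 1.366) = -0.0876
  grad(y) = -5.4013, v = y - alpha*grad = 0.1187
  prox(v) = soft_thresh(0.1187, 0.0447) = 0.0741
Iteration 4: beta = 0.6, y = 0.0741 + 0.6*(0.0741 - 0.3969) = -0.1197
  grad(y) = -5.9149, v = y - alpha*grad = 0.1063
  prox(v) = soft_thresh(0.1063, 0.0447) = 0.0616
f(x_4) = 8*0.0616^2 - 4*0.0616 + 1.17*|0.0616| = -0.1439


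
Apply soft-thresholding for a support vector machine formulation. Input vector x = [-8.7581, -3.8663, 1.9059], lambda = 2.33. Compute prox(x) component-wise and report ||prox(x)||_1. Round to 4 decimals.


Soft-thresholding with lambda = 2.33:
prox(-8.7581) = sign(-8.7581)*max(|-8.7581| - 2.33, 0) = -6.4281
prox(-3.8663) = sign(-3.8663)*max(|-3.8663| - 2.33, 0) = -1.5363
prox(1.9059) = sign(1.9059)*max(|1.9059| - 2.33, 0) = 0.0
prox(x) = [-6.4281, -1.5363, 0.0]
||prox(x)||_1 = 6.4281 + 1.5363 + 0.0 = 7.9644


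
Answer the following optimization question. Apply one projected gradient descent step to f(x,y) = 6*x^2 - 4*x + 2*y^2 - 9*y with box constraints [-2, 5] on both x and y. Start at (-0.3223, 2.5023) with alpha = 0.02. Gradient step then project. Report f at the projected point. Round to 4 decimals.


Step 1: Compute gradient at (-0.3223, 2.5023).
grad_x = 2*6*-0.3223 - 4 = -7.8676
grad_y = 2*2*2.5023 - 9 = 1.0092
Step 2: Gradient step.
x_raw = -0.3223 - 0.02*-7.8676 = -0.1649
y_raw = 2.5023 - 0.02*1.0092 = 2.4821
Step 3: Project onto [-2, 5].
x_proj = clip(-0.1649) = -0.1649
y_proj = clip(2.4821) = 2.4821
Step 4: Evaluate f.
f(-0.1649, 2.4821) = -9.1942


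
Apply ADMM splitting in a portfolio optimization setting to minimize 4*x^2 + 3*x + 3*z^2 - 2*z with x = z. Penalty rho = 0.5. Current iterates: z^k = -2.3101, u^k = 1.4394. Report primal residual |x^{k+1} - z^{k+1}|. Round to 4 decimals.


ADMM iteration with rho = 0.5, z^k = -2.3101, u^k = 1.4394
Step 1: x-update.
Minimize 4*x^2 + 3*x + (0.5/2)*(x + 2.3101 + 1.4394)^2
FOC: (2*4 + 0.5)*x = -3 + 0.5*(-2.3101 - 1.4394)
x^{k+1} = -0.5735
Step 2: z-update.
Minimize 3*z^2 - 2*z + (0.5/2)*(-0.5735 - z + 1.4394)^2
FOC: (2*3 + 0.5)*z = 2 + 0.5*(-0.5735 + 1.4394)
z^{k+1} = 0.3743
Step 3: u-update.
u^{k+1} = 1.4394 - 0.5735 - 0.3743 = 0.4916
Step 4: Primal residual = |-0.5735 - 0.3743| = 0.9478


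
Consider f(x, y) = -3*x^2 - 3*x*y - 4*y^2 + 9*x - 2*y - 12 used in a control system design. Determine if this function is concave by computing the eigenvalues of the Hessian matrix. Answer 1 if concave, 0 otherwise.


The Hessian of f(x,y) = -3*x^2 - 3*x*y - 4*y^2 + 9*x - 2*y - 12 is:
H = [[-6, -3], [-3, -8]]
Trace = -6 - 8 = -14
Determinant = -6*-8 - (-3)^2 = 39
Discriminant = (-14)^2 - 4*39 = 40.0
Eigenvalues: lambda_1 = -10.1623, lambda_2 = -3.8377
The function is concave.

1


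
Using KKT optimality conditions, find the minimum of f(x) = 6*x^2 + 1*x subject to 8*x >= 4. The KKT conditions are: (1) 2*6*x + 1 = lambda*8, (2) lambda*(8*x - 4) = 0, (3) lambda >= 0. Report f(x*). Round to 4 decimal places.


Step 1: Try lambda = 0 (constraint inactive).
x_unc = -1/(2*6) = -0.0833
Check: 8*-0.0833 = -0.6664 < 4 -- violated!
Step 2: Constraint must be active: 8*x = 4
x* = 4/8 = 0.5
lambda = (2*6*0.5 + 1)/8 = 0.875
Step 3: Compute optimal value.
f(x*) = 6*0.5^2 + 1*0.5 = 2.0


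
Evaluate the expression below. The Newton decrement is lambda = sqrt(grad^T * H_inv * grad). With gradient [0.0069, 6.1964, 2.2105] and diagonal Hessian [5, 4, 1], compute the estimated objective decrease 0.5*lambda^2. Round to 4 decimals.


Step 1: H is diagonal, so H^(-1) * g = [0.0014, 1.5491, 2.2105].
Step 2: g^T H^(-1) g = sum_i g_i^2 / H_ii
  = (0.0069)^2/5 + (6.1964)^2/4 + (2.2105)^2/1
  = 0.0 + 9.5988 + 4.8863 = 14.4852
Step 3: Objective decrease = 0.5 * g^T H^(-1) g = 7.2426


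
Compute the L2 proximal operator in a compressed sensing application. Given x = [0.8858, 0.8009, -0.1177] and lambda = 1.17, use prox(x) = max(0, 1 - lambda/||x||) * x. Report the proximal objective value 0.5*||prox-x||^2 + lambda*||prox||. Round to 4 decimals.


Step 1: Compute ||x||.
||x|| = 1.2
Step 2: Compute scaling factor.
scale = max(0, 1 - 1.17/1.2) = 0.025
Step 3: prox(x) = [0.0221, 0.02, -0.0029]
||prox(x)|| = 0.03
Step 4: Proximal objective.
0.5*||prox-x||^2 = 0.6845
lambda*||prox|| = 0.0351
Total = 0.7195


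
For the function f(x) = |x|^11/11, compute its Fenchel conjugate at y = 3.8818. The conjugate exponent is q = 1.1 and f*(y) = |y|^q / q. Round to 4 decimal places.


The conjugate exponent q satisfies 1/p + 1/q = 1.
p = 11, so q = 11/(11 - 1) = 1.1
|y|^q = 3.8818^1.1 = 4.4457
f*(3.8818) = 4.4457 / 1.1 = 4.0415


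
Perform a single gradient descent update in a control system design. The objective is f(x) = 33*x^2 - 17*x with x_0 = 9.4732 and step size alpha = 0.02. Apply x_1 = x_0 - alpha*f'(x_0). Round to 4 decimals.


We compute the gradient at x_0 and apply the update.
f'(x) = 66*x - 17
f'(9.4732) = 66*9.4732 - 17 = 608.2312
x_1 = 9.4732 - 0.02*608.2312 = -2.6914


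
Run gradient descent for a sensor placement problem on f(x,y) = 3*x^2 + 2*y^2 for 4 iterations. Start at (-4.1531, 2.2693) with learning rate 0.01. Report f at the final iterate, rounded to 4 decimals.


Gradient descent on f(x,y) = 3*x^2 + 2*y^2.
Starting point: (-4.1531, 2.2693), alpha = 0.01
Step 1: grad_x = 2*3*-4.1531 = -24.9186, grad_y = 2*2*2.2693 = 9.0772
  x_1 = -4.1531 - 0.01*-24.9186 = -3.9039
  y_1 = 2.2693 - 0.01*9.0772 = 2.1785
Step 2: grad_x = 2*3*-3.9039 = -23.4235, grad_y = 2*2*2.1785 = 8.7141
  x_2 = -3.9039 - 0.01*-23.4235 = -3.6697
  y_2 = 2.1785 - 0.01*8.7141 = 2.0914
Step 3: grad_x = 2*3*-3.6697 = -22.0181, grad_y = 2*2*2.0914 = 8.3655
  x_3 = -3.6697 - 0.01*-22.0181 = -3.4495
  y_3 = 2.0914 - 0.01*8.3655 = 2.0077
Step 4: grad_x = 2*3*-3.4495 = -20.697, grad_y = 2*2*2.0077 = 8.0309
  x_4 = -3.4495 - 0.01*-20.697 = -3.2425
  y_4 = 2.0077 - 0.01*8.0309 = 1.9274
f(-3.2425, 1.9274) = 3*(-3.2425)^2 + 2*1.9274^2 = 38.9719


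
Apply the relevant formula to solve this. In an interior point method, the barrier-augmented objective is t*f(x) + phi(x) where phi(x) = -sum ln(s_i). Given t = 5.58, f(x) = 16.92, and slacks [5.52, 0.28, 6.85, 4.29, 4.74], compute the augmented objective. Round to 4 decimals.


Step 1: Compute log-barrier.
ln values: [1.7084, -1.273, 1.9242, 1.4563, 1.556]
phi = -(1.7084 - 1.273 + 1.9242 + 1.4563 + 1.556) = -5.372
Step 2: Compute augmented objective.
t*f(x) = 5.58*16.92 = 94.4136
Total = 94.4136 - 5.372 = 89.0416


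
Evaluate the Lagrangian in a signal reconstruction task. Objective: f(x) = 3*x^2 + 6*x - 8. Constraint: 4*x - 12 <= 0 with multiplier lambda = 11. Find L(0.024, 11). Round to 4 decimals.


Step 1: Evaluate f(x).
f(0.024) = 3*0.024^2 + 6*0.024 - 8 = -7.8543
Step 2: Evaluate g(x).
g(0.024) = 4*0.024 - 12 = -11.904
Step 3: Compute Lagrangian.
L = -7.8543 + 11*-11.904 = -138.7983


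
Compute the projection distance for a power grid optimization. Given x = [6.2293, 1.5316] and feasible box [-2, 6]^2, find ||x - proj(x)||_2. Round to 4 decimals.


Project each component onto [-2, 6].
clip(6.2293) = 6.0, clip(1.5316) = 1.5316
Projection = [6.0, 1.5316]
Squared diffs: [0.0526, 0.0]
Distance = sqrt(0.0526) = 0.2293


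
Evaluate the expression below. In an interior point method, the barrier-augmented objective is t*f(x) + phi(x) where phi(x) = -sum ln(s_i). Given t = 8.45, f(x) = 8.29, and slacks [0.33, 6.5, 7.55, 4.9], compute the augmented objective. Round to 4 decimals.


Step 1: Compute log-barrier.
ln values: [-1.1087, 1.8718, 2.0215, 1.5892]
phi = -(-1.1087 + 1.8718 + 2.0215 + 1.5892) = -4.3739
Step 2: Compute augmented objective.
t*f(x) = 8.45*8.29 = 70.0505
Total = 70.0505 - 4.3739 = 65.6766


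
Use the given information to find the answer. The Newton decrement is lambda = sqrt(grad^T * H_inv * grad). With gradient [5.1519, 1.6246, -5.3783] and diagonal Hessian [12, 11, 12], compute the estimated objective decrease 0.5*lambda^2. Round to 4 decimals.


Step 1: H is diagonal, so H^(-1) * g = [0.4293, 0.1477, -0.4482].
Step 2: g^T H^(-1) g = sum_i g_i^2 / H_ii
  = (5.1519)^2/12 + (1.6246)^2/11 + (-5.3783)^2/12
  = 2.2118 + 0.2399 + 2.4105 = 4.8623
Step 3: Objective decrease = 0.5 * g^T H^(-1) g = 2.4311


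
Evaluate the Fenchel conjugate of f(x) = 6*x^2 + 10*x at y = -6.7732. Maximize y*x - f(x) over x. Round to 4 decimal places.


f*(y) = sup_x {y*x - a*x^2 - b*x} = sup_x {(y-b)*x - a*x^2}
FOC: (y - b) - 2a*x = 0 => x* = (y - b)/(2a)
x* = (-6.7732 - 10)/(2*6) = -1.3978
f*(-6.7732) = (y-b)^2/(4a) = (-6.7732 - 10)^2/(4*6)
= 281.3402/24 = 11.7225


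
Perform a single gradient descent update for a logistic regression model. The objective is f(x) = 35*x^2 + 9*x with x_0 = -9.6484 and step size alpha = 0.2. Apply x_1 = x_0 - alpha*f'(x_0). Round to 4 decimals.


We compute the gradient at x_0 and apply the update.
f'(x) = 70*x + 9
f'(-9.6484) = 70*-9.6484 + 9 = -666.388
x_1 = -9.6484 - 0.2*-666.388 = 123.6292


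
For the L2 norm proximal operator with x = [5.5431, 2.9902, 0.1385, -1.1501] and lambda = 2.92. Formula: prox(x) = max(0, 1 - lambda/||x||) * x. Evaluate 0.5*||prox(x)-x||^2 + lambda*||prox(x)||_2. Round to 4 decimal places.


Step 1: Compute ||x||.
||x|| = 6.4038
Step 2: Compute scaling factor.
scale = max(0, 1 - 2.92/6.4038) = 0.544
Step 3: prox(x) = [3.0156, 1.6267, 0.0753, -0.6257]
||prox(x)|| = 3.4838
Step 4: Proximal objective.
0.5*||prox-x||^2 = 4.2632
lambda*||prox|| = 10.1727
Total = 14.436


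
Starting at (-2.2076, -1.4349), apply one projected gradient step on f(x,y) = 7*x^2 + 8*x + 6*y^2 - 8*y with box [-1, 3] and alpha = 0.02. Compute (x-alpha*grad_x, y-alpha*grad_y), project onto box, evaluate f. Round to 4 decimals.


Step 1: Compute gradient at (-2.2076, -1.4349).
grad_x = 2*7*-2.2076 + 8 = -22.9064
grad_y = 2*6*-1.4349 - 8 = -25.2188
Step 2: Gradient step.
x_raw = -2.2076 - 0.02*-22.9064 = -1.7495
y_raw = -1.4349 - 0.02*-25.2188 = -0.9305
Step 3: Project onto [-1, 3].
x_proj = clip(-1.7495) = -1.0
y_proj = clip(-0.9305) = -0.9305
Step 4: Evaluate f.
f(-1.0, -0.9305) = 11.6394


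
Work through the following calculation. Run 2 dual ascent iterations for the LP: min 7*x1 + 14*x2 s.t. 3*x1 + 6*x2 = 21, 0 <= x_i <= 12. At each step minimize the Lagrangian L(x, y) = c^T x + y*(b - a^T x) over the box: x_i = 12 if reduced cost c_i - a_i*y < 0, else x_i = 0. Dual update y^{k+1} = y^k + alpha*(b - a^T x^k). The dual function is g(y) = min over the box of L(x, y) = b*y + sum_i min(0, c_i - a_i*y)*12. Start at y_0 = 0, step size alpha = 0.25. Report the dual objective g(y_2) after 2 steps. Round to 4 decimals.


Dual ascent for LP: min 7*x1 + 14*x2, 3*x1 + 6*x2 = 21, 0 <= x_i <= 12
Step 1: y^k = 0.0, reduced costs: (7.0, 14.0)
  x^k = (0.0, 0.0), subgradient = b - a^T x = 21.0
  y^{k+1} = 0.0 + 0.25*21.0 = 5.25
Step 2: y^k = 5.25, reduced costs: (-8.75, -17.5)
  x^k = (12.0, 12.0), subgradient = b - a^T x = -87.0
  y^{k+1} = 5.25 + 0.25*-87.0 = -16.5
Dual objective at y_2 = -16.5: reduced costs (56.5, 113.0), box minimizer x = (0.0, 0.0)
g(y_2) = b*y + (c1 - a1*y)*x1 + (c2 - a2*y)*x2 = 21*(-16.5) + 56.5*0.0 + 113.0*0.0 = -346.5 + 0.0 + 0.0 = -346.5


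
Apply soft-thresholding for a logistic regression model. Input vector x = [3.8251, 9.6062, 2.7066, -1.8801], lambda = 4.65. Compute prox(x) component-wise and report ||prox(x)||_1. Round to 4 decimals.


Soft-thresholding with lambda = 4.65:
prox(3.8251) = sign(3.8251)*max(|3.8251| - 4.65, 0) = 0.0
prox(9.6062) = sign(9.6062)*max(|9.6062| - 4.65, 0) = 4.9562
prox(2.7066) = sign(2.7066)*max(|2.7066| - 4.65, 0) = 0.0
prox(-1.8801) = sign(-1.8801)*max(|-1.8801| - 4.65, 0) = 0.0
prox(x) = [0.0, 4.9562, 0.0, 0.0]
||prox(x)||_1 = 0.0 + 4.9562 + 0.0 + 0.0 = 4.9562


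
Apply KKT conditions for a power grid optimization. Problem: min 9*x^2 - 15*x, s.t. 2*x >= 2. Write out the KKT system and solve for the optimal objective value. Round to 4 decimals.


Step 1: Try lambda = 0 (constraint inactive).
x_unc = 15/(2*9) = 0.8333
Check: 2*0.8333 = 1.6666 < 2 -- violated!
Step 2: Constraint must be active: 2*x = 2
x* = 2/2 = 1.0
lambda = (2*9*1.0 - 15)/2 = 1.5
Step 3: Compute optimal value.
f(x*) = 9*1.0^2 - 15*1.0 = -6.0


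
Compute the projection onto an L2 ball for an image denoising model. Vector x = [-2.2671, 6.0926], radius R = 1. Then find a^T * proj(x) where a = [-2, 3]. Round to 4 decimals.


Step 1: Compute ||x|| (intermediates to 6 decimals).
||x|| = sqrt((-2.2671)^2 + 6.0926^2) = 6.500732
Step 2: Project.
Since ||x|| > R, scale = R/||x|| = 1/6.500732 = 0.153829, proj(x) = scale * x
proj(x) = [-0.348746, 0.937219]
Step 3: Dot product.
a^T * proj(x) = -2*(-0.348746) + 3*0.937219 = 3.5091


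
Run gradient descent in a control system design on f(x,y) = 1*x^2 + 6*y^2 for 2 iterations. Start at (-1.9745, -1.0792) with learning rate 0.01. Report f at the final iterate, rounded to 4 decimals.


Gradient descent on f(x,y) = 1*x^2 + 6*y^2.
Starting point: (-1.9745, -1.0792), alpha = 0.01
Step 1: grad_x = 2*1*-1.9745 = -3.949, grad_y = 2*6*-1.0792 = -12.9504
  x_1 = -1.9745 - 0.01*-3.949 = -1.935
  y_1 = -1.0792 - 0.01*-12.9504 = -0.9497
Step 2: grad_x = 2*1*-1.935 = -3.87, grad_y = 2*6*-0.9497 = -11.3964
  x_2 = -1.935 - 0.01*-3.87 = -1.8963
  y_2 = -0.9497 - 0.01*-11.3964 = -0.8357
f(-1.8963, -0.8357) = 1*(-1.8963)^2 + 6*(-0.8357)^2 = 7.7867


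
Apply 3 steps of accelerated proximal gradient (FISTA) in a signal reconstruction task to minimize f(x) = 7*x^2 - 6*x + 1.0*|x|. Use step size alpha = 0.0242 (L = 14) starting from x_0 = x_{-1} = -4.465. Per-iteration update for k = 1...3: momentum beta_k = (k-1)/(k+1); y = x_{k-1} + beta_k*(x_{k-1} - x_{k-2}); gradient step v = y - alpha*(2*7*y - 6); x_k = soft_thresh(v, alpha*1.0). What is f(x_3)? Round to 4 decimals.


FISTA on f(x) = 7*x^2 - 6*x + 1.0*|x|
L = 14, alpha = 0.0242
Iteration 1: beta = 0.0, y = -4.465 + 0.0*(-4.465 + 4.465) = -4.465
  grad(y) = -68.51, v = y - alpha*grad = -2.8071
  prox(v) = soft_thresh(-2.8071, 0.0242) = -2.7829
Iteration 2: beta = 0.3333, y = -2.7829 + 0.3333*(-2.7829 + 4.465) = -2.2221
  grad(y) = -37.11, v = y - alpha*grad = -1.3241
  prox(v) = soft_thresh(-1.3241, 0.0242) = -1.2999
Iteration 3: beta = 0.5, y = -1.2999 + 0.5*(-1.2999 + 2.7829) = -0.5584
  grad(y) = -13.8175, v = y - alpha*grad = -0.224
  prox(v) = soft_thresh(-0.224, 0.0242) = -0.1998
f(x_3) = 7*(-0.1998)^2 - 6*(-0.1998) + 1.0*|-0.1998| = 1.6781


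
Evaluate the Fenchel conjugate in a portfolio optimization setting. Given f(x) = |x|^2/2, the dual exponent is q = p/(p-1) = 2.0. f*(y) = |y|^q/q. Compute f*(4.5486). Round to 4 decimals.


The conjugate exponent q satisfies 1/p + 1/q = 1.
p = 2, so q = 2/(2 - 1) = 2.0
|y|^q = 4.5486^2.0 = 20.6898
f*(4.5486) = 20.6898 / 2.0 = 10.3449


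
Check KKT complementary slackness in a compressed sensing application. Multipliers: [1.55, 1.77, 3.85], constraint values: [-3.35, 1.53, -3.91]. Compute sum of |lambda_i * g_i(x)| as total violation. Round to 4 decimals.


KKT complementary slackness check:
lambda_1 * g_1 = 1.55 * -3.35 = -5.1925
lambda_2 * g_2 = 1.77 * 1.53 = 2.7081
lambda_3 * g_3 = 3.85 * -3.91 = -15.0535
Total violation = 5.1925 + 2.7081 + 15.0535 = 22.9541


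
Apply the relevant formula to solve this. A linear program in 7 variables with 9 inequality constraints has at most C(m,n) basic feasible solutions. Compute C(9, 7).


Each vertex corresponds to some choice of n active constraints out of m, so the number of vertices is at most C(m, n) = m! / (n!(m-n)!).
m = 9, n = 7
Numerator: 9 * 8 * 7 * 6 * 5 * 4 * 3
Denominator: 7! = 5040
C(9, 7) = 36


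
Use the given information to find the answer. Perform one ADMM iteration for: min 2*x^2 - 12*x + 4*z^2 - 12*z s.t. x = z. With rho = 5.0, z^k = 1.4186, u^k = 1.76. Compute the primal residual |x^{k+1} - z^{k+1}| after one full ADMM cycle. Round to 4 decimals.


ADMM iteration with rho = 5.0, z^k = 1.4186, u^k = 1.76
Step 1: x-update.
Minimize 2*x^2 - 12*x + (5.0/2)*(x - 1.4186 + 1.76)^2
FOC: (2*2 + 5.0)*x = 12 + 5.0*(1.4186 - 1.76)
x^{k+1} = 1.1437
Step 2: z-update.
Minimize 4*z^2 - 12*z + (5.0/2)*(1.1437 - z + 1.76)^2
FOC: (2*4 + 5.0)*z = 12 + 5.0*(1.1437 + 1.76)
z^{k+1} = 2.0399
Step 3: u-update.
u^{k+1} = 1.76 + 1.1437 - 2.0399 = 0.8638
Step 4: Primal residual = |1.1437 - 2.0399| = 0.8962


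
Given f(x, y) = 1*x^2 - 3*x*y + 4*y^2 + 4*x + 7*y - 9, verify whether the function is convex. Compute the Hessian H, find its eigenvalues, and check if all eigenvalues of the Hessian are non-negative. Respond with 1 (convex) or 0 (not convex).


The Hessian of f(x,y) = 1*x^2 - 3*x*y + 4*y^2 + 4*x + 7*y - 9 is:
H = [[2, -3], [-3, 8]]
Trace = 2 + 8 = 10
Determinant = 2*8 - (-3)^2 = 7
Discriminant = (10)^2 - 4*7 = 72.0
Eigenvalues: lambda_1 = 0.7574, lambda_2 = 9.2426
The function is convex.

1
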